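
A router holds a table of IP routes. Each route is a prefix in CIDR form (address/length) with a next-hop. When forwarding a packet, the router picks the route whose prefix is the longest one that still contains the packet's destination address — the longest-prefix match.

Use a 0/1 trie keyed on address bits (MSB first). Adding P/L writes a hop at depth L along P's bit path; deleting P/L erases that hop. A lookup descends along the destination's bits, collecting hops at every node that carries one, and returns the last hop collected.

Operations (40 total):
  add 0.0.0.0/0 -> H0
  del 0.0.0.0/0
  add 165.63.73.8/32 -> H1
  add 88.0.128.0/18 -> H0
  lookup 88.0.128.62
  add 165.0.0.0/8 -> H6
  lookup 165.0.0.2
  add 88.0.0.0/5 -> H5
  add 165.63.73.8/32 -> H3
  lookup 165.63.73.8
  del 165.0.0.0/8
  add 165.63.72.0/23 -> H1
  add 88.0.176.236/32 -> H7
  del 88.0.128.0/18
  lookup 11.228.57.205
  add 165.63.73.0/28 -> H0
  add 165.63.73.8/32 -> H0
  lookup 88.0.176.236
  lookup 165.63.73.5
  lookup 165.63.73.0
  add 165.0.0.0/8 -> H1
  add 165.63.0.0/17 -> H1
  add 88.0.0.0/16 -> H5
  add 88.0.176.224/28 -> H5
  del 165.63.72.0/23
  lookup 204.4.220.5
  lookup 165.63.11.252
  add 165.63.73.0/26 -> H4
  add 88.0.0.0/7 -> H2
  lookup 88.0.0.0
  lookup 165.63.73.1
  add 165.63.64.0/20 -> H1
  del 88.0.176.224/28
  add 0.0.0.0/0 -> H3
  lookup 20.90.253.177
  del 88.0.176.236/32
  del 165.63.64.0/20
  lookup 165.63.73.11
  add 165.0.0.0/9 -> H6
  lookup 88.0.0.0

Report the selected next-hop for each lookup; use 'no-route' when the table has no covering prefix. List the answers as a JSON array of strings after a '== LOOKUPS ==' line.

Apply in order:
  add 0.0.0.0/0 -> H0 at depth 0
  - 0.0.0.0/0 clear@0
  add 165.63.73.8/32 -> H1 at depth 32
  add 88.0.128.0/18 -> H0 at depth 18
  Q 88.0.128.62: descend 010110000000000010 ; hops seen [H0] ; pick H0
  add 165.0.0.0/8 -> H6 at depth 8
  Q 165.0.0.2: descend 1010010100 ; hops seen [H6] ; pick H6
  add 88.0.0.0/5 -> H5 at depth 5
  add 165.63.73.8/32 -> H3 at depth 32
  Q 165.63.73.8: descend 10100101001111110100100100001000 ; hops seen [H6,H3] ; pick H3
  - 165.0.0.0/8 clear@8
  add 165.63.72.0/23 -> H1 at depth 23
  add 88.0.176.236/32 -> H7 at depth 32
  - 88.0.128.0/18 clear@18
  Q 11.228.57.205: descend 0 ; hops seen [∅] ; pick no-route
  add 165.63.73.0/28 -> H0 at depth 28
  add 165.63.73.8/32 -> H0 at depth 32
  Q 88.0.176.236: descend 01011000000000001011000011101100 ; hops seen [H5,H7] ; pick H7
  Q 165.63.73.5: descend 1010010100111111010010010000 ; hops seen [H1,H0] ; pick H0
  Q 165.63.73.0: descend 1010010100111111010010010000 ; hops seen [H1,H0] ; pick H0
  add 165.0.0.0/8 -> H1 at depth 8
  add 165.63.0.0/17 -> H1 at depth 17
  add 88.0.0.0/16 -> H5 at depth 16
  add 88.0.176.224/28 -> H5 at depth 28
  - 165.63.72.0/23 clear@23
  Q 204.4.220.5: descend 1 ; hops seen [∅] ; pick no-route
  Q 165.63.11.252: descend 10100101001111110 ; hops seen [H1,H1] ; pick H1
  add 165.63.73.0/26 -> H4 at depth 26
  add 88.0.0.0/7 -> H2 at depth 7
  Q 88.0.0.0: descend 0101100000000000 ; hops seen [H5,H2,H5] ; pick H5
  Q 165.63.73.1: descend 1010010100111111010010010000 ; hops seen [H1,H1,H4,H0] ; pick H0
  add 165.63.64.0/20 -> H1 at depth 20
  - 88.0.176.224/28 clear@28
  add 0.0.0.0/0 -> H3 at depth 0
  Q 20.90.253.177: descend 0 ; hops seen [H3] ; pick H3
  - 88.0.176.236/32 clear@32
  - 165.63.64.0/20 clear@20
  Q 165.63.73.11: descend 101001010011111101001001000010 ; hops seen [H3,H1,H1,H4,H0] ; pick H0
  add 165.0.0.0/9 -> H6 at depth 9
  Q 88.0.0.0: descend 0101100000000000 ; hops seen [H3,H5,H2,H5] ; pick H5

== LOOKUPS ==
["H0","H6","H3","no-route","H7","H0","H0","no-route","H1","H5","H0","H3","H0","H5"]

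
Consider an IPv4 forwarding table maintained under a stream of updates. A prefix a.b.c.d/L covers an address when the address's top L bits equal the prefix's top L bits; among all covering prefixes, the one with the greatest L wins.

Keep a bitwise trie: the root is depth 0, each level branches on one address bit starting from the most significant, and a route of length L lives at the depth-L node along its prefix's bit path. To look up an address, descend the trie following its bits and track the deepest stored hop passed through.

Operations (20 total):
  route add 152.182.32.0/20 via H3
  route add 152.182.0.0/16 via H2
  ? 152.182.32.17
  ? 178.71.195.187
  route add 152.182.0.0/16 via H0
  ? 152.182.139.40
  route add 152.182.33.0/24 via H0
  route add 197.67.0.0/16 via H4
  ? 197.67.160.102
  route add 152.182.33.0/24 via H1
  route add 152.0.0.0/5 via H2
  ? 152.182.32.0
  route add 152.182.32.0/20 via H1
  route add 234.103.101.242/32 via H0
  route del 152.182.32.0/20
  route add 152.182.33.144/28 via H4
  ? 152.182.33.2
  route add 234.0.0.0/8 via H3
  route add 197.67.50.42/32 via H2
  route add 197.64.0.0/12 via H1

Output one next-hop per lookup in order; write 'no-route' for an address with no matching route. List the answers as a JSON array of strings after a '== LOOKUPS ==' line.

Trace:
  + 152.182.32.0/20 (H3) depth=20
  + 152.182.0.0/16 (H2) depth=16
  ? 152.182.32.17  path d0:-→d1:-→d2:-→d3:-→d4:-→d5:-→d6:-→d7:-→d8:-→d9:-→d10:-→d11:-→d12:-→d13:-→d14:-→d15:-→d16:H2→d17:-→d18:-→d19:-→d20:H3  best=H3
  ? 178.71.195.187  path d0:-→d1:-→d2:-  best=no-route
  + 152.182.0.0/16 (H0) depth=16
  ? 152.182.139.40  path d0:-→d1:-→d2:-→d3:-→d4:-→d5:-→d6:-→d7:-→d8:-→d9:-→d10:-→d11:-→d12:-→d13:-→d14:-→d15:-→d16:H0  best=H0
  + 152.182.33.0/24 (H0) depth=24
  + 197.67.0.0/16 (H4) depth=16
  ? 197.67.160.102  path d0:-→d1:-→d2:-→d3:-→d4:-→d5:-→d6:-→d7:-→d8:-→d9:-→d10:-→d11:-→d12:-→d13:-→d14:-→d15:-→d16:H4  best=H4
  + 152.182.33.0/24 (H1) depth=24
  + 152.0.0.0/5 (H2) depth=5
  ? 152.182.32.0  path d0:-→d1:-→d2:-→d3:-→d4:-→d5:H2→d6:-→d7:-→d8:-→d9:-→d10:-→d11:-→d12:-→d13:-→d14:-→d15:-→d16:H0→d17:-→d18:-→d19:-→d20:H3→d21:-→d22:-→d23:-  best=H3
  + 152.182.32.0/20 (H1) depth=20
  + 234.103.101.242/32 (H0) depth=32
  del 152.182.32.0/20 (clear depth 20)
  + 152.182.33.144/28 (H4) depth=28
  ? 152.182.33.2  path d0:-→d1:-→d2:-→d3:-→d4:-→d5:H2→d6:-→d7:-→d8:-→d9:-→d10:-→d11:-→d12:-→d13:-→d14:-→d15:-→d16:H0→d17:-→d18:-→d19:-→d20:-→d21:-→d22:-→d23:-→d24:H1  best=H1
  + 234.0.0.0/8 (H3) depth=8
  + 197.67.50.42/32 (H2) depth=32
  + 197.64.0.0/12 (H1) depth=12

== LOOKUPS ==
["H3","no-route","H0","H4","H3","H1"]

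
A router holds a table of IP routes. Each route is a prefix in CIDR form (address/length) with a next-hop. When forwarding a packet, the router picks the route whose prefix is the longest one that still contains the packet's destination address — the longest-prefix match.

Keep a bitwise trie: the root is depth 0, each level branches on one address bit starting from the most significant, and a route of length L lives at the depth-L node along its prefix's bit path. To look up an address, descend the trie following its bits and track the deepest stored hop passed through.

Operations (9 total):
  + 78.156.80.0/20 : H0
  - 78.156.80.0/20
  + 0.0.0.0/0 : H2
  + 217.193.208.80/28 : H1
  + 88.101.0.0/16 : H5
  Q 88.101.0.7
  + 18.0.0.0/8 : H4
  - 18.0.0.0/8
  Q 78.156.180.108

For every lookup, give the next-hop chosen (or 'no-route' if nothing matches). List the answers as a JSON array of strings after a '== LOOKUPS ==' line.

Apply in order:
  + 78.156.80.0/20 (H0) depth=20
  - 78.156.80.0/20 clear@20
  + 0.0.0.0/0 (H2) depth=0
  + 217.193.208.80/28 (H1) depth=28
  + 88.101.0.0/16 (H5) depth=16
  lookup 88.101.0.7: bits 0101100001100101 walk d0:H2→d1:-→d2:-→d3:-→d4:-→d5:-→d6:-→d7:-→d8:-→d9:-→d10:-→d11:-→d12:-→d13:-→d14:-→d15:-→d16:H5 -> H5
  + 18.0.0.0/8 (H4) depth=8
  - 18.0.0.0/8 clear@8
  lookup 78.156.180.108: bits 0100111010011100 walk d0:H2→d1:-→d2:-→d3:-→d4:-→d5:-→d6:-→d7:-→d8:-→d9:-→d10:-→d11:-→d12:-→d13:-→d14:-→d15:-→d16:- -> H2

== LOOKUPS ==
["H5","H2"]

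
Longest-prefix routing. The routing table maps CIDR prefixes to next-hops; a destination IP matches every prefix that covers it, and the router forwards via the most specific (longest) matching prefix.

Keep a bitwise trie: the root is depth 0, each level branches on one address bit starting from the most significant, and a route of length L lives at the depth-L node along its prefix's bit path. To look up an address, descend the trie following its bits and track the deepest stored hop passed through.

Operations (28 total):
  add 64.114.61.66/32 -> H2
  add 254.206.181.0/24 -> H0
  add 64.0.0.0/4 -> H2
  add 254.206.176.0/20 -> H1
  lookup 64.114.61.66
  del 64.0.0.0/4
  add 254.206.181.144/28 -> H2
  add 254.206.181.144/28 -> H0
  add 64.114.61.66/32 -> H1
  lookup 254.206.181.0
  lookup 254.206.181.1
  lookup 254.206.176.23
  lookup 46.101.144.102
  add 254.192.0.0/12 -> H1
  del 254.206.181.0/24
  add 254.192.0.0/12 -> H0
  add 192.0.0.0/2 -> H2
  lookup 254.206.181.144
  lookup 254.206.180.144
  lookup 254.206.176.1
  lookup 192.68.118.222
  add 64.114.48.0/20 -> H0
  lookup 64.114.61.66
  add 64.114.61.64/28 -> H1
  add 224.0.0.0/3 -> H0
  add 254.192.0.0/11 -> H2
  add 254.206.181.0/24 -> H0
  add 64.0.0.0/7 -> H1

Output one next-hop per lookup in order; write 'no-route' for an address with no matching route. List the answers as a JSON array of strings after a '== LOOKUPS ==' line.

Apply in order:
  + 64.114.61.66/32 (H2) depth=32
  + 254.206.181.0/24 (H0) depth=24
  + 64.0.0.0/4 (H2) depth=4
  + 254.206.176.0/20 (H1) depth=20
  ? 64.114.61.66  path d0:-→d1:-→d2:-→d3:-→d4:H2→d5:-→d6:-→d7:-→d8:-→d9:-→d10:-→d11:-→d12:-→d13:-→d14:-→d15:-→d16:-→d17:-→d18:-→d19:-→d20:-→d21:-→d22:-→d23:-→d24:-→d25:-→d26:-→d27:-→d28:-→d29:-→d30:-→d31:-→d32:H2  best=H2
  del 64.0.0.0/4 (clear depth 4)
  + 254.206.181.144/28 (H2) depth=28
  + 254.206.181.144/28 (H0) depth=28
  + 64.114.61.66/32 (H1) depth=32
  ? 254.206.181.0  path d0:-→d1:-→d2:-→d3:-→d4:-→d5:-→d6:-→d7:-→d8:-→d9:-→d10:-→d11:-→d12:-→d13:-→d14:-→d15:-→d16:-→d17:-→d18:-→d19:-→d20:H1→d21:-→d22:-→d23:-→d24:H0  best=H0
  ? 254.206.181.1  path d0:-→d1:-→d2:-→d3:-→d4:-→d5:-→d6:-→d7:-→d8:-→d9:-→d10:-→d11:-→d12:-→d13:-→d14:-→d15:-→d16:-→d17:-→d18:-→d19:-→d20:H1→d21:-→d22:-→d23:-→d24:H0  best=H0
  ? 254.206.176.23  path d0:-→d1:-→d2:-→d3:-→d4:-→d5:-→d6:-→d7:-→d8:-→d9:-→d10:-→d11:-→d12:-→d13:-→d14:-→d15:-→d16:-→d17:-→d18:-→d19:-→d20:H1→d21:-  best=H1
  ? 46.101.144.102  path d0:-→d1:-  best=no-route
  + 254.192.0.0/12 (H1) depth=12
  del 254.206.181.0/24 (clear depth 24)
  + 254.192.0.0/12 (H0) depth=12
  + 192.0.0.0/2 (H2) depth=2
  ? 254.206.181.144  path d0:-→d1:-→d2:H2→d3:-→d4:-→d5:-→d6:-→d7:-→d8:-→d9:-→d10:-→d11:-→d12:H0→d13:-→d14:-→d15:-→d16:-→d17:-→d18:-→d19:-→d20:H1→d21:-→d22:-→d23:-→d24:-→d25:-→d26:-→d27:-→d28:H0  best=H0
  ? 254.206.180.144  path d0:-→d1:-→d2:H2→d3:-→d4:-→d5:-→d6:-→d7:-→d8:-→d9:-→d10:-→d11:-→d12:H0→d13:-→d14:-→d15:-→d16:-→d17:-→d18:-→d19:-→d20:H1→d21:-→d22:-→d23:-  best=H1
  ? 254.206.176.1  path d0:-→d1:-→d2:H2→d3:-→d4:-→d5:-→d6:-→d7:-→d8:-→d9:-→d10:-→d11:-→d12:H0→d13:-→d14:-→d15:-→d16:-→d17:-→d18:-→d19:-→d20:H1→d21:-  best=H1
  ? 192.68.118.222  path d0:-→d1:-→d2:H2  best=H2
  + 64.114.48.0/20 (H0) depth=20
  ? 64.114.61.66  path d0:-→d1:-→d2:-→d3:-→d4:-→d5:-→d6:-→d7:-→d8:-→d9:-→d10:-→d11:-→d12:-→d13:-→d14:-→d15:-→d16:-→d17:-→d18:-→d19:-→d20:H0→d21:-→d22:-→d23:-→d24:-→d25:-→d26:-→d27:-→d28:-→d29:-→d30:-→d31:-→d32:H1  best=H1
  + 64.114.61.64/28 (H1) depth=28
  + 224.0.0.0/3 (H0) depth=3
  + 254.192.0.0/11 (H2) depth=11
  + 254.206.181.0/24 (H0) depth=24
  + 64.0.0.0/7 (H1) depth=7

== LOOKUPS ==
["H2","H0","H0","H1","no-route","H0","H1","H1","H2","H1"]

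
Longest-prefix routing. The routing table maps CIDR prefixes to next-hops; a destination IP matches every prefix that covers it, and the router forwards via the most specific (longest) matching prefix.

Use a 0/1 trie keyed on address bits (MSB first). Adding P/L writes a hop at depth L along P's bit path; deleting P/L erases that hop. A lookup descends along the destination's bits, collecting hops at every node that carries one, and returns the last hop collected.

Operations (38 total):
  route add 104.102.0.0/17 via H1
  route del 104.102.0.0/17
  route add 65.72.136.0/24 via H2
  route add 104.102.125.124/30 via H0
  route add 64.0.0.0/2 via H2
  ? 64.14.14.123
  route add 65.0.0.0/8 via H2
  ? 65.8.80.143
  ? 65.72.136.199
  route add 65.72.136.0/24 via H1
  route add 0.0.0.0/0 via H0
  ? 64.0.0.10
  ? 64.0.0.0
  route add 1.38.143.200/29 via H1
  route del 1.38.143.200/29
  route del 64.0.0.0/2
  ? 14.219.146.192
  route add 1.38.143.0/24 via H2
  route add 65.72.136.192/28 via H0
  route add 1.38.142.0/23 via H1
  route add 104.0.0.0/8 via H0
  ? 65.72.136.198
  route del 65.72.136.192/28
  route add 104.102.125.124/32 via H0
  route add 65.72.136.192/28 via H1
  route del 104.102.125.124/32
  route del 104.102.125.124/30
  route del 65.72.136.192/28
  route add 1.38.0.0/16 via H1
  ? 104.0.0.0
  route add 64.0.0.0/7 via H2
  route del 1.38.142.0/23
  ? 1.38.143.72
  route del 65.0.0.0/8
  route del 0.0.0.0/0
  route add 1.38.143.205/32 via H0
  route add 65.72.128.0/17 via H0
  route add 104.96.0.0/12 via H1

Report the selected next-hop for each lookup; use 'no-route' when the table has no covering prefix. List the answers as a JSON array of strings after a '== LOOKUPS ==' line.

Apply in order:
  add 104.102.0.0/17 -> H1 at depth 17
  del 104.102.0.0/17 (clear depth 17)
  add 65.72.136.0/24 -> H2 at depth 24
  add 104.102.125.124/30 -> H0 at depth 30
  add 64.0.0.0/2 -> H2 at depth 2
  lookup 64.14.14.123: bits 0100000 walk d0:-→d1:-→d2:H2→d3:-→d4:-→d5:-→d6:-→d7:- -> H2
  add 65.0.0.0/8 -> H2 at depth 8
  lookup 65.8.80.143: bits 010000010 walk d0:-→d1:-→d2:H2→d3:-→d4:-→d5:-→d6:-→d7:-→d8:H2→d9:- -> H2
  lookup 65.72.136.199: bits 010000010100100010001000 walk d0:-→d1:-→d2:H2→d3:-→d4:-→d5:-→d6:-→d7:-→d8:H2→d9:-→d10:-→d11:-→d12:-→d13:-→d14:-→d15:-→d16:-→d17:-→d18:-→d19:-→d20:-→d21:-→d22:-→d23:-→d24:H2 -> H2
  add 65.72.136.0/24 -> H1 at depth 24
  add 0.0.0.0/0 -> H0 at depth 0
  lookup 64.0.0.10: bits 0100000 walk d0:H0→d1:-→d2:H2→d3:-→d4:-→d5:-→d6:-→d7:- -> H2
  lookup 64.0.0.0: bits 0100000 walk d0:H0→d1:-→d2:H2→d3:-→d4:-→d5:-→d6:-→d7:- -> H2
  add 1.38.143.200/29 -> H1 at depth 29
  del 1.38.143.200/29 (clear depth 29)
  del 64.0.0.0/2 (clear depth 2)
  lookup 14.219.146.192: bits 0000 walk d0:H0→d1:-→d2:-→d3:-→d4:- -> H0
  add 1.38.143.0/24 -> H2 at depth 24
  add 65.72.136.192/28 -> H0 at depth 28
  add 1.38.142.0/23 -> H1 at depth 23
  add 104.0.0.0/8 -> H0 at depth 8
  lookup 65.72.136.198: bits 0100000101001000100010001100 walk d0:H0→d1:-→d2:-→d3:-→d4:-→d5:-→d6:-→d7:-→d8:H2→d9:-→d10:-→d11:-→d12:-→d13:-→d14:-→d15:-→d16:-→d17:-→d18:-→d19:-→d20:-→d21:-→d22:-→d23:-→d24:H1→d25:-→d26:-→d27:-→d28:H0 -> H0
  del 65.72.136.192/28 (clear depth 28)
  add 104.102.125.124/32 -> H0 at depth 32
  add 65.72.136.192/28 -> H1 at depth 28
  del 104.102.125.124/32 (clear depth 32)
  del 104.102.125.124/30 (clear depth 30)
  del 65.72.136.192/28 (clear depth 28)
  add 1.38.0.0/16 -> H1 at depth 16
  lookup 104.0.0.0: bits 011010000 walk d0:H0→d1:-→d2:-→d3:-→d4:-→d5:-→d6:-→d7:-→d8:H0→d9:- -> H0
  add 64.0.0.0/7 -> H2 at depth 7
  del 1.38.142.0/23 (clear depth 23)
  lookup 1.38.143.72: bits 000000010010011010001111 walk d0:H0→d1:-→d2:-→d3:-→d4:-→d5:-→d6:-→d7:-→d8:-→d9:-→d10:-→d11:-→d12:-→d13:-→d14:-→d15:-→d16:H1→d17:-→d18:-→d19:-→d20:-→d21:-→d22:-→d23:-→d24:H2 -> H2
  del 65.0.0.0/8 (clear depth 8)
  del 0.0.0.0/0 (clear depth 0)
  add 1.38.143.205/32 -> H0 at depth 32
  add 65.72.128.0/17 -> H0 at depth 17
  add 104.96.0.0/12 -> H1 at depth 12

== LOOKUPS ==
["H2","H2","H2","H2","H2","H0","H0","H0","H2"]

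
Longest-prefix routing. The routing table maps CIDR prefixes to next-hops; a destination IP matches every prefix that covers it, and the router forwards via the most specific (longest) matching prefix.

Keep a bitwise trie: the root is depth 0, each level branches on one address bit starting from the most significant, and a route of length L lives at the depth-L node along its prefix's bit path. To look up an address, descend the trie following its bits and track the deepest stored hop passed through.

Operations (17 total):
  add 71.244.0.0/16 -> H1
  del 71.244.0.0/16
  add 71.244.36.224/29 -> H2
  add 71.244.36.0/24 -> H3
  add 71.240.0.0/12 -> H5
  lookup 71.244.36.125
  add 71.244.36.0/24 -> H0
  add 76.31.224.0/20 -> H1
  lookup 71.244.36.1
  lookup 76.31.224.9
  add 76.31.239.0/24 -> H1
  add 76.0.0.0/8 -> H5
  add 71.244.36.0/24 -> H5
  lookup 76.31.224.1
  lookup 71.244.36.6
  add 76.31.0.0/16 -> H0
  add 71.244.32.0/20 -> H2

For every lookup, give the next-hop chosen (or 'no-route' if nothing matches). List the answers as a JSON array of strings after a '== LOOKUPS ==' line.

Trace:
  + 71.244.0.0/16 (H1) depth=16
  - 71.244.0.0/16 clear@16
  + 71.244.36.224/29 (H2) depth=29
  + 71.244.36.0/24 (H3) depth=24
  + 71.240.0.0/12 (H5) depth=12
  lookup 71.244.36.125: bits 010001111111010000100100 walk d0:-→d1:-→d2:-→d3:-→d4:-→d5:-→d6:-→d7:-→d8:-→d9:-→d10:-→d11:-→d12:H5→d13:-→d14:-→d15:-→d16:-→d17:-→d18:-→d19:-→d20:-→d21:-→d22:-→d23:-→d24:H3 -> H3
  + 71.244.36.0/24 (H0) depth=24
  + 76.31.224.0/20 (H1) depth=20
  lookup 71.244.36.1: bits 010001111111010000100100 walk d0:-→d1:-→d2:-→d3:-→d4:-→d5:-→d6:-→d7:-→d8:-→d9:-→d10:-→d11:-→d12:H5→d13:-→d14:-→d15:-→d16:-→d17:-→d18:-→d19:-→d20:-→d21:-→d22:-→d23:-→d24:H0 -> H0
  lookup 76.31.224.9: bits 01001100000111111110 walk d0:-→d1:-→d2:-→d3:-→d4:-→d5:-→d6:-→d7:-→d8:-→d9:-→d10:-→d11:-→d12:-→d13:-→d14:-→d15:-→d16:-→d17:-→d18:-→d19:-→d20:H1 -> H1
  + 76.31.239.0/24 (H1) depth=24
  + 76.0.0.0/8 (H5) depth=8
  + 71.244.36.0/24 (H5) depth=24
  lookup 76.31.224.1: bits 01001100000111111110 walk d0:-→d1:-→d2:-→d3:-→d4:-→d5:-→d6:-→d7:-→d8:H5→d9:-→d10:-→d11:-→d12:-→d13:-→d14:-→d15:-→d16:-→d17:-→d18:-→d19:-→d20:H1 -> H1
  lookup 71.244.36.6: bits 010001111111010000100100 walk d0:-→d1:-→d2:-→d3:-→d4:-→d5:-→d6:-→d7:-→d8:-→d9:-→d10:-→d11:-→d12:H5→d13:-→d14:-→d15:-→d16:-→d17:-→d18:-→d19:-→d20:-→d21:-→d22:-→d23:-→d24:H5 -> H5
  + 76.31.0.0/16 (H0) depth=16
  + 71.244.32.0/20 (H2) depth=20

== LOOKUPS ==
["H3","H0","H1","H1","H5"]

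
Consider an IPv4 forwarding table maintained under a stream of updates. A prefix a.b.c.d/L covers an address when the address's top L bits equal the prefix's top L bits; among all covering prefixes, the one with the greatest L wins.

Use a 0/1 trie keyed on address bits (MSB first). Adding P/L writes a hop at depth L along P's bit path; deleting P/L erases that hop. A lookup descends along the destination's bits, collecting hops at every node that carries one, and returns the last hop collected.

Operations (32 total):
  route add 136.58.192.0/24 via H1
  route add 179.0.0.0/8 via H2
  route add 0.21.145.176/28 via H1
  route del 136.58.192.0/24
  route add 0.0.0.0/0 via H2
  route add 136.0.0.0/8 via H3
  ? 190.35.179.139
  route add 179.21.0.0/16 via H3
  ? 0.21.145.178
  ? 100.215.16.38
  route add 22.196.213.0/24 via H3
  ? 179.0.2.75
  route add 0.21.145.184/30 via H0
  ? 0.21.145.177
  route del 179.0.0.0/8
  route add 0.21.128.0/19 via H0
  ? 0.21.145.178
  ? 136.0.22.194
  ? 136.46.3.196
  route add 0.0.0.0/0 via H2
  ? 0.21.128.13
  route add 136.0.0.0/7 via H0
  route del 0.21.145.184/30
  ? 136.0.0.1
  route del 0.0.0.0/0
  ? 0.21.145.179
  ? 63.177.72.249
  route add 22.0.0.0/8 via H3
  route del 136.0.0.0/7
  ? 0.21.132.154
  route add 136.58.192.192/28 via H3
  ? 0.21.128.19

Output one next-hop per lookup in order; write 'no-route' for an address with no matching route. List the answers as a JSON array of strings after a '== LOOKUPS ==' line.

Process each operation:
  add 136.58.192.0/24 -> H1 at depth 24
  add 179.0.0.0/8 -> H2 at depth 8
  add 0.21.145.176/28 -> H1 at depth 28
  del 136.58.192.0/24 (clear depth 24)
  add 0.0.0.0/0 -> H2 at depth 0
  add 136.0.0.0/8 -> H3 at depth 8
  ? 190.35.179.139  path d0:H2→d1:-→d2:-→d3:-→d4:-  best=H2
  add 179.21.0.0/16 -> H3 at depth 16
  ? 0.21.145.178  path d0:H2→d1:-→d2:-→d3:-→d4:-→d5:-→d6:-→d7:-→d8:-→d9:-→d10:-→d11:-→d12:-→d13:-→d14:-→d15:-→d16:-→d17:-→d18:-→d19:-→d20:-→d21:-→d22:-→d23:-→d24:-→d25:-→d26:-→d27:-→d28:H1  best=H1
  ? 100.215.16.38  path d0:H2→d1:-  best=H2
  add 22.196.213.0/24 -> H3 at depth 24
  ? 179.0.2.75  path d0:H2→d1:-→d2:-→d3:-→d4:-→d5:-→d6:-→d7:-→d8:H2→d9:-→d10:-→d11:-  best=H2
  add 0.21.145.184/30 -> H0 at depth 30
  ? 0.21.145.177  path d0:H2→d1:-→d2:-→d3:-→d4:-→d5:-→d6:-→d7:-→d8:-→d9:-→d10:-→d11:-→d12:-→d13:-→d14:-→d15:-→d16:-→d17:-→d18:-→d19:-→d20:-→d21:-→d22:-→d23:-→d24:-→d25:-→d26:-→d27:-→d28:H1  best=H1
  del 179.0.0.0/8 (clear depth 8)
  add 0.21.128.0/19 -> H0 at depth 19
  ? 0.21.145.178  path d0:H2→d1:-→d2:-→d3:-→d4:-→d5:-→d6:-→d7:-→d8:-→d9:-→d10:-→d11:-→d12:-→d13:-→d14:-→d15:-→d16:-→d17:-→d18:-→d19:H0→d20:-→d21:-→d22:-→d23:-→d24:-→d25:-→d26:-→d27:-→d28:H1  best=H1
  ? 136.0.22.194  path d0:H2→d1:-→d2:-→d3:-→d4:-→d5:-→d6:-→d7:-→d8:H3→d9:-→d10:-  best=H3
  ? 136.46.3.196  path d0:H2→d1:-→d2:-→d3:-→d4:-→d5:-→d6:-→d7:-→d8:H3→d9:-→d10:-→d11:-  best=H3
  add 0.0.0.0/0 -> H2 at depth 0
  ? 0.21.128.13  path d0:H2→d1:-→d2:-→d3:-→d4:-→d5:-→d6:-→d7:-→d8:-→d9:-→d10:-→d11:-→d12:-→d13:-→d14:-→d15:-→d16:-→d17:-→d18:-→d19:H0  best=H0
  add 136.0.0.0/7 -> H0 at depth 7
  del 0.21.145.184/30 (clear depth 30)
  ? 136.0.0.1  path d0:H2→d1:-→d2:-→d3:-→d4:-→d5:-→d6:-→d7:H0→d8:H3→d9:-→d10:-  best=H3
  del 0.0.0.0/0 (clear depth 0)
  ? 0.21.145.179  path d0:-→d1:-→d2:-→d3:-→d4:-→d5:-→d6:-→d7:-→d8:-→d9:-→d10:-→d11:-→d12:-→d13:-→d14:-→d15:-→d16:-→d17:-→d18:-→d19:H0→d20:-→d21:-→d22:-→d23:-→d24:-→d25:-→d26:-→d27:-→d28:H1  best=H1
  ? 63.177.72.249  path d0:-→d1:-→d2:-  best=no-route
  add 22.0.0.0/8 -> H3 at depth 8
  del 136.0.0.0/7 (clear depth 7)
  ? 0.21.132.154  path d0:-→d1:-→d2:-→d3:-→d4:-→d5:-→d6:-→d7:-→d8:-→d9:-→d10:-→d11:-→d12:-→d13:-→d14:-→d15:-→d16:-→d17:-→d18:-→d19:H0  best=H0
  add 136.58.192.192/28 -> H3 at depth 28
  ? 0.21.128.19  path d0:-→d1:-→d2:-→d3:-→d4:-→d5:-→d6:-→d7:-→d8:-→d9:-→d10:-→d11:-→d12:-→d13:-→d14:-→d15:-→d16:-→d17:-→d18:-→d19:H0  best=H0

== LOOKUPS ==
["H2","H1","H2","H2","H1","H1","H3","H3","H0","H3","H1","no-route","H0","H0"]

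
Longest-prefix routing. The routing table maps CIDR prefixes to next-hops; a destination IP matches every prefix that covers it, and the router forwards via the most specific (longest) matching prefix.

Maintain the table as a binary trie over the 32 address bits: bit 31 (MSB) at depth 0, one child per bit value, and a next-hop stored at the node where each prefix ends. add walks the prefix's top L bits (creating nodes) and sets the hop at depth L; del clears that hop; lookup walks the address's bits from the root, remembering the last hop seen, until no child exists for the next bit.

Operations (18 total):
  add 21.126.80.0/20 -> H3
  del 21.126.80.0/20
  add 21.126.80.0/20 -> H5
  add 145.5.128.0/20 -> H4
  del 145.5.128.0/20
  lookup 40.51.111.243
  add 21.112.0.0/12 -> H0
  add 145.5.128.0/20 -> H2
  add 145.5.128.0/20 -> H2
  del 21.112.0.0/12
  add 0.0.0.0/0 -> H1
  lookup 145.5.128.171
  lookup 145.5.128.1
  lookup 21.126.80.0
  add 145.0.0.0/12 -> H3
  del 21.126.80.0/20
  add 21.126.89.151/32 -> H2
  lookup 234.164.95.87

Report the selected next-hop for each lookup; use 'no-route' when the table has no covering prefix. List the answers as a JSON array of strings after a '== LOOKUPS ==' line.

Process each operation:
  add 21.126.80.0/20 -> H3 at depth 20
  - 21.126.80.0/20 clear@20
  add 21.126.80.0/20 -> H5 at depth 20
  add 145.5.128.0/20 -> H4 at depth 20
  - 145.5.128.0/20 clear@20
  ? 40.51.111.243  path d0:-→d1:-→d2:-  best=no-route
  add 21.112.0.0/12 -> H0 at depth 12
  add 145.5.128.0/20 -> H2 at depth 20
  add 145.5.128.0/20 -> H2 at depth 20
  - 21.112.0.0/12 clear@12
  add 0.0.0.0/0 -> H1 at depth 0
  ? 145.5.128.171  path d0:H1→d1:-→d2:-→d3:-→d4:-→d5:-→d6:-→d7:-→d8:-→d9:-→d10:-→d11:-→d12:-→d13:-→d14:-→d15:-→d16:-→d17:-→d18:-→d19:-→d20:H2  best=H2
  ? 145.5.128.1  path d0:H1→d1:-→d2:-→d3:-→d4:-→d5:-→d6:-→d7:-→d8:-→d9:-→d10:-→d11:-→d12:-→d13:-→d14:-→d15:-→d16:-→d17:-→d18:-→d19:-→d20:H2  best=H2
  ? 21.126.80.0  path d0:H1→d1:-→d2:-→d3:-→d4:-→d5:-→d6:-→d7:-→d8:-→d9:-→d10:-→d11:-→d12:-→d13:-→d14:-→d15:-→d16:-→d17:-→d18:-→d19:-→d20:H5  best=H5
  add 145.0.0.0/12 -> H3 at depth 12
  - 21.126.80.0/20 clear@20
  add 21.126.89.151/32 -> H2 at depth 32
  ? 234.164.95.87  path d0:H1→d1:-  best=H1

== LOOKUPS ==
["no-route","H2","H2","H5","H1"]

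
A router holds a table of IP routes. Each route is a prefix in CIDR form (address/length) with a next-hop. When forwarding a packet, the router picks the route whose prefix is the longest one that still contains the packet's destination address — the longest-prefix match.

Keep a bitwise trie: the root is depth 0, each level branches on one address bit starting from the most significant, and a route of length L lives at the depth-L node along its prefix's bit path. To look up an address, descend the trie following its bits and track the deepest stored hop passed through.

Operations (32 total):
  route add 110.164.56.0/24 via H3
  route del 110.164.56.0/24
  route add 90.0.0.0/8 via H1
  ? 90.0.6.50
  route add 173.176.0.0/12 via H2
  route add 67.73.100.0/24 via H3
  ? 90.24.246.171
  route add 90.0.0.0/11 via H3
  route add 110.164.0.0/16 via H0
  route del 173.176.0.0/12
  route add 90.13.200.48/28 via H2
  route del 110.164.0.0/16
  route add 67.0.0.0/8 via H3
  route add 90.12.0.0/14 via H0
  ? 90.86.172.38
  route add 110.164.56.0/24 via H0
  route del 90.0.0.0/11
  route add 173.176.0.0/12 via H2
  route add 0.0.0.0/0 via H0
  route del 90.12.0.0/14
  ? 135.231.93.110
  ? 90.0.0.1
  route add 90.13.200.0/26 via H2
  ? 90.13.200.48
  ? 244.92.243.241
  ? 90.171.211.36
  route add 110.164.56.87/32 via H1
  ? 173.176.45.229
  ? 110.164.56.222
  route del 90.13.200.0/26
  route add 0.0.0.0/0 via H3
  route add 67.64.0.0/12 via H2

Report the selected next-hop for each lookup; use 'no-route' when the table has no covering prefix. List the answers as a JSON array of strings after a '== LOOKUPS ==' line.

Process each operation:
  + 110.164.56.0/24 (H3) depth=24
  del 110.164.56.0/24 (clear depth 24)
  + 90.0.0.0/8 (H1) depth=8
  lookup 90.0.6.50: bits 01011010 walk d0:-→d1:-→d2:-→d3:-→d4:-→d5:-→d6:-→d7:-→d8:H1 -> H1
  + 173.176.0.0/12 (H2) depth=12
  + 67.73.100.0/24 (H3) depth=24
  lookup 90.24.246.171: bits 01011010 walk d0:-→d1:-→d2:-→d3:-→d4:-→d5:-→d6:-→d7:-→d8:H1 -> H1
  + 90.0.0.0/11 (H3) depth=11
  + 110.164.0.0/16 (H0) depth=16
  del 173.176.0.0/12 (clear depth 12)
  + 90.13.200.48/28 (H2) depth=28
  del 110.164.0.0/16 (clear depth 16)
  + 67.0.0.0/8 (H3) depth=8
  + 90.12.0.0/14 (H0) depth=14
  lookup 90.86.172.38: bits 010110100 walk d0:-→d1:-→d2:-→d3:-→d4:-→d5:-→d6:-→d7:-→d8:H1→d9:- -> H1
  + 110.164.56.0/24 (H0) depth=24
  del 90.0.0.0/11 (clear depth 11)
  + 173.176.0.0/12 (H2) depth=12
  + 0.0.0.0/0 (H0) depth=0
  del 90.12.0.0/14 (clear depth 14)
  lookup 135.231.93.110: bits 10 walk d0:H0→d1:-→d2:- -> H0
  lookup 90.0.0.1: bits 010110100000 walk d0:H0→d1:-→d2:-→d3:-→d4:-→d5:-→d6:-→d7:-→d8:H1→d9:-→d10:-→d11:-→d12:- -> H1
  + 90.13.200.0/26 (H2) depth=26
  lookup 90.13.200.48: bits 0101101000001101110010000011 walk d0:H0→d1:-→d2:-→d3:-→d4:-→d5:-→d6:-→d7:-→d8:H1→d9:-→d10:-→d11:-→d12:-→d13:-→d14:-→d15:-→d16:-→d17:-→d18:-→d19:-→d20:-→d21:-→d22:-→d23:-→d24:-→d25:-→d26:H2→d27:-→d28:H2 -> H2
  lookup 244.92.243.241: bits 1 walk d0:H0→d1:- -> H0
  lookup 90.171.211.36: bits 01011010 walk d0:H0→d1:-→d2:-→d3:-→d4:-→d5:-→d6:-→d7:-→d8:H1 -> H1
  + 110.164.56.87/32 (H1) depth=32
  lookup 173.176.45.229: bits 101011011011 walk d0:H0→d1:-→d2:-→d3:-→d4:-→d5:-→d6:-→d7:-→d8:-→d9:-→d10:-→d11:-→d12:H2 -> H2
  lookup 110.164.56.222: bits 011011101010010000111000 walk d0:H0→d1:-→d2:-→d3:-→d4:-→d5:-→d6:-→d7:-→d8:-→d9:-→d10:-→d11:-→d12:-→d13:-→d14:-→d15:-→d16:-→d17:-→d18:-→d19:-→d20:-→d21:-→d22:-→d23:-→d24:H0 -> H0
  del 90.13.200.0/26 (clear depth 26)
  + 0.0.0.0/0 (H3) depth=0
  + 67.64.0.0/12 (H2) depth=12

== LOOKUPS ==
["H1","H1","H1","H0","H1","H2","H0","H1","H2","H0"]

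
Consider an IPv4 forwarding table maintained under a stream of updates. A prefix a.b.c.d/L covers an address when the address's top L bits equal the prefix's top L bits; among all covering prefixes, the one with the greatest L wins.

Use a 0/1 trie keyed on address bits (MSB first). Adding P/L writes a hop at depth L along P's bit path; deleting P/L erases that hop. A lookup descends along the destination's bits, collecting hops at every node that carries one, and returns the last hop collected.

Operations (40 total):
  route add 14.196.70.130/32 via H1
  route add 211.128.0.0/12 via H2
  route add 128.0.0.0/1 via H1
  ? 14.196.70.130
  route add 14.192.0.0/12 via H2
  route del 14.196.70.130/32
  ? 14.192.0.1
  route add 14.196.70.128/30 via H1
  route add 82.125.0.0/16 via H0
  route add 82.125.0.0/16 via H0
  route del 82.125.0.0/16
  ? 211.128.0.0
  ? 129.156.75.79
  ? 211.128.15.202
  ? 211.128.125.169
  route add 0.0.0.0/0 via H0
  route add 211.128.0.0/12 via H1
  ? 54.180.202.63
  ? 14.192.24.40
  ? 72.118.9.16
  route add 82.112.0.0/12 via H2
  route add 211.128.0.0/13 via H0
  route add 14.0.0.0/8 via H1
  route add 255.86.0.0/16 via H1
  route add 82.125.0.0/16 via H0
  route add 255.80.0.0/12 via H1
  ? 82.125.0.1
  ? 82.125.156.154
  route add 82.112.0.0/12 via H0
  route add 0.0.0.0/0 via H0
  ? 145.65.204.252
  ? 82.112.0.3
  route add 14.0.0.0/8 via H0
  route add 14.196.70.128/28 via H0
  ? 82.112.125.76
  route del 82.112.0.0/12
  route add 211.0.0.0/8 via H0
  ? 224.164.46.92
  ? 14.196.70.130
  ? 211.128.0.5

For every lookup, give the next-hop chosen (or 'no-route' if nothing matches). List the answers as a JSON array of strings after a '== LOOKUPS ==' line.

Apply in order:
  add 14.196.70.130/32 -> H1 at depth 32
  add 211.128.0.0/12 -> H2 at depth 12
  add 128.0.0.0/1 -> H1 at depth 1
  ? 14.196.70.130  path d0:-→d1:-→d2:-→d3:-→d4:-→d5:-→d6:-→d7:-→d8:-→d9:-→d10:-→d11:-→d12:-→d13:-→d14:-→d15:-→d16:-→d17:-→d18:-→d19:-→d20:-→d21:-→d22:-→d23:-→d24:-→d25:-→d26:-→d27:-→d28:-→d29:-→d30:-→d31:-→d32:H1  best=H1
  add 14.192.0.0/12 -> H2 at depth 12
  - 14.196.70.130/32 clear@32
  ? 14.192.0.1  path d0:-→d1:-→d2:-→d3:-→d4:-→d5:-→d6:-→d7:-→d8:-→d9:-→d10:-→d11:-→d12:H2→d13:-  best=H2
  add 14.196.70.128/30 -> H1 at depth 30
  add 82.125.0.0/16 -> H0 at depth 16
  add 82.125.0.0/16 -> H0 at depth 16
  - 82.125.0.0/16 clear@16
  ? 211.128.0.0  path d0:-→d1:H1→d2:-→d3:-→d4:-→d5:-→d6:-→d7:-→d8:-→d9:-→d10:-→d11:-→d12:H2  best=H2
  ? 129.156.75.79  path d0:-→d1:H1  best=H1
  ? 211.128.15.202  path d0:-→d1:H1→d2:-→d3:-→d4:-→d5:-→d6:-→d7:-→d8:-→d9:-→d10:-→d11:-→d12:H2  best=H2
  ? 211.128.125.169  path d0:-→d1:H1→d2:-→d3:-→d4:-→d5:-→d6:-→d7:-→d8:-→d9:-→d10:-→d11:-→d12:H2  best=H2
  add 0.0.0.0/0 -> H0 at depth 0
  add 211.128.0.0/12 -> H1 at depth 12
  ? 54.180.202.63  path d0:H0→d1:-→d2:-  best=H0
  ? 14.192.24.40  path d0:H0→d1:-→d2:-→d3:-→d4:-→d5:-→d6:-→d7:-→d8:-→d9:-→d10:-→d11:-→d12:H2→d13:-  best=H2
  ? 72.118.9.16  path d0:H0→d1:-→d2:-→d3:-  best=H0
  add 82.112.0.0/12 -> H2 at depth 12
  add 211.128.0.0/13 -> H0 at depth 13
  add 14.0.0.0/8 -> H1 at depth 8
  add 255.86.0.0/16 -> H1 at depth 16
  add 82.125.0.0/16 -> H0 at depth 16
  add 255.80.0.0/12 -> H1 at depth 12
  ? 82.125.0.1  path d0:H0→d1:-→d2:-→d3:-→d4:-→d5:-→d6:-→d7:-→d8:-→d9:-→d10:-→d11:-→d12:H2→d13:-→d14:-→d15:-→d16:H0  best=H0
  ? 82.125.156.154  path d0:H0→d1:-→d2:-→d3:-→d4:-→d5:-→d6:-→d7:-→d8:-→d9:-→d10:-→d11:-→d12:H2→d13:-→d14:-→d15:-→d16:H0  best=H0
  add 82.112.0.0/12 -> H0 at depth 12
  add 0.0.0.0/0 -> H0 at depth 0
  ? 145.65.204.252  path d0:H0→d1:H1  best=H1
  ? 82.112.0.3  path d0:H0→d1:-→d2:-→d3:-→d4:-→d5:-→d6:-→d7:-→d8:-→d9:-→d10:-→d11:-→d12:H0  best=H0
  add 14.0.0.0/8 -> H0 at depth 8
  add 14.196.70.128/28 -> H0 at depth 28
  ? 82.112.125.76  path d0:H0→d1:-→d2:-→d3:-→d4:-→d5:-→d6:-→d7:-→d8:-→d9:-→d10:-→d11:-→d12:H0  best=H0
  - 82.112.0.0/12 clear@12
  add 211.0.0.0/8 -> H0 at depth 8
  ? 224.164.46.92  path d0:H0→d1:H1→d2:-→d3:-  best=H1
  ? 14.196.70.130  path d0:H0→d1:-→d2:-→d3:-→d4:-→d5:-→d6:-→d7:-→d8:H0→d9:-→d10:-→d11:-→d12:H2→d13:-→d14:-→d15:-→d16:-→d17:-→d18:-→d19:-→d20:-→d21:-→d22:-→d23:-→d24:-→d25:-→d26:-→d27:-→d28:H0→d29:-→d30:H1→d31:-→d32:-  best=H1
  ? 211.128.0.5  path d0:H0→d1:H1→d2:-→d3:-→d4:-→d5:-→d6:-→d7:-→d8:H0→d9:-→d10:-→d11:-→d12:H1→d13:H0  best=H0

== LOOKUPS ==
["H1","H2","H2","H1","H2","H2","H0","H2","H0","H0","H0","H1","H0","H0","H1","H1","H0"]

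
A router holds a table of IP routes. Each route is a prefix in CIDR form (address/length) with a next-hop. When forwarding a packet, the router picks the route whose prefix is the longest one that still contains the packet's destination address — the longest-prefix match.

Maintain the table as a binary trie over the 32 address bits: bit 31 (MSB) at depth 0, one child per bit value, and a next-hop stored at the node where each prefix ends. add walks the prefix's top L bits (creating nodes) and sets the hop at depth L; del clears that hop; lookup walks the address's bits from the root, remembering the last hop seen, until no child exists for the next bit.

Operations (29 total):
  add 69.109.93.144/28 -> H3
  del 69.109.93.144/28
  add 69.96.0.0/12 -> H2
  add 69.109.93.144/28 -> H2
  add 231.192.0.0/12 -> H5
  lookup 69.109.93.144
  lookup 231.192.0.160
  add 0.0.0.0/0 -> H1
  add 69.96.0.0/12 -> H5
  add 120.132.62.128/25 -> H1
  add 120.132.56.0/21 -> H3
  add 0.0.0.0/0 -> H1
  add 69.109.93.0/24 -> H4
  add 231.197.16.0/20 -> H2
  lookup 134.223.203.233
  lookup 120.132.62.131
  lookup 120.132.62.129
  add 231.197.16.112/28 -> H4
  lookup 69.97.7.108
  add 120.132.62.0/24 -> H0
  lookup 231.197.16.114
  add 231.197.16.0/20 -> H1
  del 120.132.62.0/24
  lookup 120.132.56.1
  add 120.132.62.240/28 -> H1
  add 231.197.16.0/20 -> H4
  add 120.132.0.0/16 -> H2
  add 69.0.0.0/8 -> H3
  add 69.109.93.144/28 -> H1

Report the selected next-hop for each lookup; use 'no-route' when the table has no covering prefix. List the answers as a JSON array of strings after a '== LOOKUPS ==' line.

Apply in order:
  add 69.109.93.144/28 -> H3 at depth 28
  - 69.109.93.144/28 clear@28
  add 69.96.0.0/12 -> H2 at depth 12
  add 69.109.93.144/28 -> H2 at depth 28
  add 231.192.0.0/12 -> H5 at depth 12
  Q 69.109.93.144: descend 0100010101101101010111011001 ; hops seen [H2,H2] ; pick H2
  Q 231.192.0.160: descend 111001111100 ; hops seen [H5] ; pick H5
  add 0.0.0.0/0 -> H1 at depth 0
  add 69.96.0.0/12 -> H5 at depth 12
  add 120.132.62.128/25 -> H1 at depth 25
  add 120.132.56.0/21 -> H3 at depth 21
  add 0.0.0.0/0 -> H1 at depth 0
  add 69.109.93.0/24 -> H4 at depth 24
  add 231.197.16.0/20 -> H2 at depth 20
  Q 134.223.203.233: descend 1 ; hops seen [H1] ; pick H1
  Q 120.132.62.131: descend 0111100010000100001111101 ; hops seen [H1,H3,H1] ; pick H1
  Q 120.132.62.129: descend 0111100010000100001111101 ; hops seen [H1,H3,H1] ; pick H1
  add 231.197.16.112/28 -> H4 at depth 28
  Q 69.97.7.108: descend 010001010110 ; hops seen [H1,H5] ; pick H5
  add 120.132.62.0/24 -> H0 at depth 24
  Q 231.197.16.114: descend 1110011111000101000100000111 ; hops seen [H1,H5,H2,H4] ; pick H4
  add 231.197.16.0/20 -> H1 at depth 20
  - 120.132.62.0/24 clear@24
  Q 120.132.56.1: descend 011110001000010000111 ; hops seen [H1,H3] ; pick H3
  add 120.132.62.240/28 -> H1 at depth 28
  add 231.197.16.0/20 -> H4 at depth 20
  add 120.132.0.0/16 -> H2 at depth 16
  add 69.0.0.0/8 -> H3 at depth 8
  add 69.109.93.144/28 -> H1 at depth 28

== LOOKUPS ==
["H2","H5","H1","H1","H1","H5","H4","H3"]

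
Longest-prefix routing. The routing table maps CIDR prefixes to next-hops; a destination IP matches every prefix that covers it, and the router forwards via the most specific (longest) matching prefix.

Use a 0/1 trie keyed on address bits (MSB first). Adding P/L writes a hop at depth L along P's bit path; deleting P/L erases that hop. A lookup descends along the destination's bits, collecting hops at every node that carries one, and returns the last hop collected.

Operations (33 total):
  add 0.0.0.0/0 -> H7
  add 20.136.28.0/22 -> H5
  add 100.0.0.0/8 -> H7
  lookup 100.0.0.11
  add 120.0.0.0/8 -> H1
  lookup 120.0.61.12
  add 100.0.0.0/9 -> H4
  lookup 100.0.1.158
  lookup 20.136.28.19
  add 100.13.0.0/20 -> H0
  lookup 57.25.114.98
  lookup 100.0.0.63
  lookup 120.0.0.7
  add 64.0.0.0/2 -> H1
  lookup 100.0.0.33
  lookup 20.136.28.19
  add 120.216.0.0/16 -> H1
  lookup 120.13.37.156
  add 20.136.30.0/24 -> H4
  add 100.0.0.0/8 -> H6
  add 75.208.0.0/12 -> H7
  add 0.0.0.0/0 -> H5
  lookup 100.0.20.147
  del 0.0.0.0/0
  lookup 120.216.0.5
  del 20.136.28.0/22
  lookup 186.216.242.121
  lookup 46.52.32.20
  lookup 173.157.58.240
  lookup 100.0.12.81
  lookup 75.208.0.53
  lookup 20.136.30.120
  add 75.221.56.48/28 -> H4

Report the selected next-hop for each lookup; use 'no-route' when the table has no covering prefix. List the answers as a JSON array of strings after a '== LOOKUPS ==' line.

Process each operation:
  + 0.0.0.0/0 (H7) depth=0
  + 20.136.28.0/22 (H5) depth=22
  + 100.0.0.0/8 (H7) depth=8
  ? 100.0.0.11  path d0:H7→d1:-→d2:-→d3:-→d4:-→d5:-→d6:-→d7:-→d8:H7  best=H7
  + 120.0.0.0/8 (H1) depth=8
  ? 120.0.61.12  path d0:H7→d1:-→d2:-→d3:-→d4:-→d5:-→d6:-→d7:-→d8:H1  best=H1
  + 100.0.0.0/9 (H4) depth=9
  ? 100.0.1.158  path d0:H7→d1:-→d2:-→d3:-→d4:-→d5:-→d6:-→d7:-→d8:H7→d9:H4  best=H4
  ? 20.136.28.19  path d0:H7→d1:-→d2:-→d3:-→d4:-→d5:-→d6:-→d7:-→d8:-→d9:-→d10:-→d11:-→d12:-→d13:-→d14:-→d15:-→d16:-→d17:-→d18:-→d19:-→d20:-→d21:-→d22:H5  best=H5
  + 100.13.0.0/20 (H0) depth=20
  ? 57.25.114.98  path d0:H7→d1:-→d2:-  best=H7
  ? 100.0.0.63  path d0:H7→d1:-→d2:-→d3:-→d4:-→d5:-→d6:-→d7:-→d8:H7→d9:H4→d10:-→d11:-→d12:-  best=H4
  ? 120.0.0.7  path d0:H7→d1:-→d2:-→d3:-→d4:-→d5:-→d6:-→d7:-→d8:H1  best=H1
  + 64.0.0.0/2 (H1) depth=2
  ? 100.0.0.33  path d0:H7→d1:-→d2:H1→d3:-→d4:-→d5:-→d6:-→d7:-→d8:H7→d9:H4→d10:-→d11:-→d12:-  best=H4
  ? 20.136.28.19  path d0:H7→d1:-→d2:-→d3:-→d4:-→d5:-→d6:-→d7:-→d8:-→d9:-→d10:-→d11:-→d12:-→d13:-→d14:-→d15:-→d16:-→d17:-→d18:-→d19:-→d20:-→d21:-→d22:H5  best=H5
  + 120.216.0.0/16 (H1) depth=16
  ? 120.13.37.156  path d0:H7→d1:-→d2:H1→d3:-→d4:-→d5:-→d6:-→d7:-→d8:H1  best=H1
  + 20.136.30.0/24 (H4) depth=24
  + 100.0.0.0/8 (H6) depth=8
  + 75.208.0.0/12 (H7) depth=12
  + 0.0.0.0/0 (H5) depth=0
  ? 100.0.20.147  path d0:H5→d1:-→d2:H1→d3:-→d4:-→d5:-→d6:-→d7:-→d8:H6→d9:H4→d10:-→d11:-→d12:-  best=H4
  del 0.0.0.0/0 (clear depth 0)
  ? 120.216.0.5  path d0:-→d1:-→d2:H1→d3:-→d4:-→d5:-→d6:-→d7:-→d8:H1→d9:-→d10:-→d11:-→d12:-→d13:-→d14:-→d15:-→d16:H1  best=H1
  del 20.136.28.0/22 (clear depth 22)
  ? 186.216.242.121  path d0:-  best=no-route
  ? 46.52.32.20  path d0:-→d1:-→d2:-  best=no-route
  ? 173.157.58.240  path d0:-  best=no-route
  ? 100.0.12.81  path d0:-→d1:-→d2:H1→d3:-→d4:-→d5:-→d6:-→d7:-→d8:H6→d9:H4→d10:-→d11:-→d12:-  best=H4
  ? 75.208.0.53  path d0:-→d1:-→d2:H1→d3:-→d4:-→d5:-→d6:-→d7:-→d8:-→d9:-→d10:-→d11:-→d12:H7  best=H7
  ? 20.136.30.120  path d0:-→d1:-→d2:-→d3:-→d4:-→d5:-→d6:-→d7:-→d8:-→d9:-→d10:-→d11:-→d12:-→d13:-→d14:-→d15:-→d16:-→d17:-→d18:-→d19:-→d20:-→d21:-→d22:-→d23:-→d24:H4  best=H4
  + 75.221.56.48/28 (H4) depth=28

== LOOKUPS ==
["H7","H1","H4","H5","H7","H4","H1","H4","H5","H1","H4","H1","no-route","no-route","no-route","H4","H7","H4"]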